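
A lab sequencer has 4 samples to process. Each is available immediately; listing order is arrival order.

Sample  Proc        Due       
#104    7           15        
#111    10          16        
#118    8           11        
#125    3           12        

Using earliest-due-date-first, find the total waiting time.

EDD (increasing due date): #118 #125 #104 #111.
#118: waits 0, runs 0→8
#125: waits 8, runs 8→11
#104: waits 11, runs 11→18
#111: waits 18, runs 18→28
Sum = 0+8+11+18 = 37.

37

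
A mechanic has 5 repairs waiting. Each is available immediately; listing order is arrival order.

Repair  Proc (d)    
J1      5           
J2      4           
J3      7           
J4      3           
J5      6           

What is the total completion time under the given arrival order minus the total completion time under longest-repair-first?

FIFO (arrival order): J1 J2 J3 J4 J5.
J1: 0→5
J2: 5→9
J3: 9→16
J4: 16→19
J5: 19→25
Sum = 5+9+16+19+25 = 74.
LPT (decreasing processing time): J3 J5 J1 J2 J4.
J3: 0→7
J5: 7→13
J1: 13→18
J2: 18→22
J4: 22→25
Sum = 7+13+18+22+25 = 85.
Difference = 74 − 85 = -11.

-11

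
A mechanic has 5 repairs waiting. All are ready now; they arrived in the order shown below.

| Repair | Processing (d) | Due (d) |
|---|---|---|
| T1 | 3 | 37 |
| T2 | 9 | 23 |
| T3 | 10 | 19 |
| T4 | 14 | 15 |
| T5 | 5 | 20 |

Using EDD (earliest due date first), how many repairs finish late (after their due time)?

EDD (increasing due date): T4 T3 T5 T2 T1.
T4: 0→14, due 15, tardiness 0
T3: 14→24, due 19, tardiness 5
T5: 24→29, due 20, tardiness 9
T2: 29→38, due 23, tardiness 15
T1: 38→41, due 37, tardiness 4
Late repairs: 4.

4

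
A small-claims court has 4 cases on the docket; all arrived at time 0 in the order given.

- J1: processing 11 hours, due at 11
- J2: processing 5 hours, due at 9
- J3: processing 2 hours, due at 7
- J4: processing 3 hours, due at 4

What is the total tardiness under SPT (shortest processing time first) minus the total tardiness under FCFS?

SPT (increasing processing time): J3 J4 J2 J1.
J3: 0→2, due 7, tardiness 0
J4: 2→5, due 4, tardiness 1
J2: 5→10, due 9, tardiness 1
J1: 10→21, due 11, tardiness 10
Sum = 0+1+1+10 = 12.
FIFO (arrival order): J1 J2 J3 J4.
J1: 0→11, due 11, tardiness 0
J2: 11→16, due 9, tardiness 7
J3: 16→18, due 7, tardiness 11
J4: 18→21, due 4, tardiness 17
Sum = 0+7+11+17 = 35.
Difference = 12 − 35 = -23.

-23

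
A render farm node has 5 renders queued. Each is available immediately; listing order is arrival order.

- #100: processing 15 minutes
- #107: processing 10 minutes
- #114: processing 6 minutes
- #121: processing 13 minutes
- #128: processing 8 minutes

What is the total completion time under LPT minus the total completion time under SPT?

46

LPT (decreasing processing time): #100 #121 #107 #128 #114.
#100: 0→15
#121: 15→28
#107: 28→38
#128: 38→46
#114: 46→52
Sum = 15+28+38+46+52 = 179.
SPT (increasing processing time): #114 #128 #107 #121 #100.
#114: 0→6
#128: 6→14
#107: 14→24
#121: 24→37
#100: 37→52
Sum = 6+14+24+37+52 = 133.
Difference = 179 − 133 = 46.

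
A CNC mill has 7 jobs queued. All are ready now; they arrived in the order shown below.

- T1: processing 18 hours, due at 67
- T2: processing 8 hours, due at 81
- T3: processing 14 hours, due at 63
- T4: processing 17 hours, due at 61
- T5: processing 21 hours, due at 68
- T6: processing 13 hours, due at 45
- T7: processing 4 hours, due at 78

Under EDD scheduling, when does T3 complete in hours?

44

EDD (increasing due date): T6 T4 T3 T1 T5 T7 T2.
T6: 0→13
T4: 13→30
T3: 30→44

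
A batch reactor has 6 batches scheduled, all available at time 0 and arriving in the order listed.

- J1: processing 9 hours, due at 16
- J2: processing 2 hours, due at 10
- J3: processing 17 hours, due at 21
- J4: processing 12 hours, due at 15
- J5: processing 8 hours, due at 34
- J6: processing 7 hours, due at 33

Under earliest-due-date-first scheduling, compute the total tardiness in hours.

EDD (increasing due date): J2 J4 J1 J3 J6 J5.
J2: 0→2, due 10, tardiness 0
J4: 2→14, due 15, tardiness 0
J1: 14→23, due 16, tardiness 7
J3: 23→40, due 21, tardiness 19
J6: 40→47, due 33, tardiness 14
J5: 47→55, due 34, tardiness 21
Sum = 0+0+7+19+14+21 = 61.

61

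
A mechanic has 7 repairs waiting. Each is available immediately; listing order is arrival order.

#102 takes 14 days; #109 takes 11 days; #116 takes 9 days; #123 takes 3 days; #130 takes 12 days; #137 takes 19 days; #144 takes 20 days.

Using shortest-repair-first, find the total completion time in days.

SPT (increasing processing time): #123 #116 #109 #130 #102 #137 #144.
#123: 0→3
#116: 3→12
#109: 12→23
#130: 23→35
#102: 35→49
#137: 49→68
#144: 68→88
Sum = 3+12+23+35+49+68+88 = 278.

278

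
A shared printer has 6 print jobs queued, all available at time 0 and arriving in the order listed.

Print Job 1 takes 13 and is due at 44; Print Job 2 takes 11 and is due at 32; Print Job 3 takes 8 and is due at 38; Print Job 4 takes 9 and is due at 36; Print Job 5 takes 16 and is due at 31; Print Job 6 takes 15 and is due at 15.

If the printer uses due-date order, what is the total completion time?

270

EDD (increasing due date): Print Job 6 Print Job 5 Print Job 2 Print Job 4 Print Job 3 Print Job 1.
Print Job 6: 0→15
Print Job 5: 15→31
Print Job 2: 31→42
Print Job 4: 42→51
Print Job 3: 51→59
Print Job 1: 59→72
Sum = 15+31+42+51+59+72 = 270.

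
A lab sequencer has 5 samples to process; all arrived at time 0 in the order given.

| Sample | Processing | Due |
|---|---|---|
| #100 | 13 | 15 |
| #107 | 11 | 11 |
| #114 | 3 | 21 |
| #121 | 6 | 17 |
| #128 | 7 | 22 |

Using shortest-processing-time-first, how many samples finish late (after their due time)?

SPT (increasing processing time): #114 #121 #128 #107 #100.
#114: 0→3, due 21, tardiness 0
#121: 3→9, due 17, tardiness 0
#128: 9→16, due 22, tardiness 0
#107: 16→27, due 11, tardiness 16
#100: 27→40, due 15, tardiness 25
Late samples: 2.

2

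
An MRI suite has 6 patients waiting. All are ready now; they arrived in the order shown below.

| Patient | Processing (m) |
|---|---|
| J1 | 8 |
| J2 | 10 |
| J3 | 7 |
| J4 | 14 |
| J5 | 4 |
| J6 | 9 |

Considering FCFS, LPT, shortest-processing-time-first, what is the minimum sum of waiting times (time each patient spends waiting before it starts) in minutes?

100

FIFO (arrival order): J1 J2 J3 J4 J5 J6.
J1: waits 0, runs 0→8
J2: waits 8, runs 8→18
J3: waits 18, runs 18→25
J4: waits 25, runs 25→39
J5: waits 39, runs 39→43
J6: waits 43, runs 43→52
Sum = 0+8+18+25+39+43 = 133.
LPT (decreasing processing time): J4 J2 J6 J1 J3 J5.
J4: waits 0, runs 0→14
J2: waits 14, runs 14→24
J6: waits 24, runs 24→33
J1: waits 33, runs 33→41
J3: waits 41, runs 41→48
J5: waits 48, runs 48→52
Sum = 0+14+24+33+41+48 = 160.
SPT (increasing processing time): J5 J3 J1 J6 J2 J4.
J5: waits 0, runs 0→4
J3: waits 4, runs 4→11
J1: waits 11, runs 11→19
J6: waits 19, runs 19→28
J2: waits 28, runs 28→38
J4: waits 38, runs 38→52
Sum = 0+4+11+19+28+38 = 100.
FIFO 133, LPT 160, SPT 100 → minimum 100.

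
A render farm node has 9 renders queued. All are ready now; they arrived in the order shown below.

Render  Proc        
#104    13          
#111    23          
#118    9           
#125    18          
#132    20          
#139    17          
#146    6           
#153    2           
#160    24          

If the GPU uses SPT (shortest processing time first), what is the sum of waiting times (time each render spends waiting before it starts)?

362

SPT (increasing processing time): #153 #146 #118 #104 #139 #125 #132 #111 #160.
#153: waits 0, runs 0→2
#146: waits 2, runs 2→8
#118: waits 8, runs 8→17
#104: waits 17, runs 17→30
#139: waits 30, runs 30→47
#125: waits 47, runs 47→65
#132: waits 65, runs 65→85
#111: waits 85, runs 85→108
#160: waits 108, runs 108→132
Sum = 0+2+8+17+30+47+65+85+108 = 362.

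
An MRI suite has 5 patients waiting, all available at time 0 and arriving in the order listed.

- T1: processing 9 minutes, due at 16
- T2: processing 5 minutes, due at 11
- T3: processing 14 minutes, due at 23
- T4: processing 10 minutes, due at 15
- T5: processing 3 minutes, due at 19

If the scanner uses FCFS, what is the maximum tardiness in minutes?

23

FIFO (arrival order): T1 T2 T3 T4 T5.
T1: 0→9, due 16, tardiness 0
T2: 9→14, due 11, tardiness 3
T3: 14→28, due 23, tardiness 5
T4: 28→38, due 15, tardiness 23
T5: 38→41, due 19, tardiness 22
Maximum = 23.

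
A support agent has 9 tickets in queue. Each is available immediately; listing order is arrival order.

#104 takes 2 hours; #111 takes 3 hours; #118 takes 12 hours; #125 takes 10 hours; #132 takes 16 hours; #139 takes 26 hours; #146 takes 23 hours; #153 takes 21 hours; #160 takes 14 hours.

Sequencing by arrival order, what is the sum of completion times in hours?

495

FIFO (arrival order): #104 #111 #118 #125 #132 #139 #146 #153 #160.
#104: 0→2
#111: 2→5
#118: 5→17
#125: 17→27
#132: 27→43
#139: 43→69
#146: 69→92
#153: 92→113
#160: 113→127
Sum = 2+5+17+27+43+69+92+113+127 = 495.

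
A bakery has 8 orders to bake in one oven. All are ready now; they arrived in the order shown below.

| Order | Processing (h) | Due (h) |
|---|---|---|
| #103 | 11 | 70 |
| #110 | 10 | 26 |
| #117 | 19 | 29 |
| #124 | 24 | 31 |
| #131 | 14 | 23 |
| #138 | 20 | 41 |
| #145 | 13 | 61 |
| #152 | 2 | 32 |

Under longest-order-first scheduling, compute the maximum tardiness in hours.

LPT (decreasing processing time): #124 #138 #117 #131 #145 #103 #110 #152.
#124: 0→24, due 31, tardiness 0
#138: 24→44, due 41, tardiness 3
#117: 44→63, due 29, tardiness 34
#131: 63→77, due 23, tardiness 54
#145: 77→90, due 61, tardiness 29
#103: 90→101, due 70, tardiness 31
#110: 101→111, due 26, tardiness 85
#152: 111→113, due 32, tardiness 81
Maximum = 85.

85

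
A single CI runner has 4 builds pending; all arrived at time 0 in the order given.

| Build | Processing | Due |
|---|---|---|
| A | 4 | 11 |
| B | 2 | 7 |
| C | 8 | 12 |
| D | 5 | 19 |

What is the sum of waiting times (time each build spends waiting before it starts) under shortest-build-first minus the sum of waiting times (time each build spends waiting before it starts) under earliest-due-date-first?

-3

SPT (increasing processing time): B A D C.
B: waits 0, runs 0→2
A: waits 2, runs 2→6
D: waits 6, runs 6→11
C: waits 11, runs 11→19
Sum = 0+2+6+11 = 19.
EDD (increasing due date): B A C D.
B: waits 0, runs 0→2
A: waits 2, runs 2→6
C: waits 6, runs 6→14
D: waits 14, runs 14→19
Sum = 0+2+6+14 = 22.
Difference = 19 − 22 = -3.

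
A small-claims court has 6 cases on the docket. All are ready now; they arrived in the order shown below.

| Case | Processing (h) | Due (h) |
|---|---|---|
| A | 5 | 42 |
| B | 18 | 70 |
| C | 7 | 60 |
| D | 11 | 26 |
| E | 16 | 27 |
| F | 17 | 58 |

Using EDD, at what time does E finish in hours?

EDD (increasing due date): D E A F C B.
D: 0→11
E: 11→27

27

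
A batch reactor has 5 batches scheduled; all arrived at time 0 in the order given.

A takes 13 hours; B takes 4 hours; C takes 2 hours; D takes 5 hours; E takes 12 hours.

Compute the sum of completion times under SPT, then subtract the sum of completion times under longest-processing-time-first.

-60

SPT (increasing processing time): C B D E A.
C: 0→2
B: 2→6
D: 6→11
E: 11→23
A: 23→36
Sum = 2+6+11+23+36 = 78.
LPT (decreasing processing time): A E D B C.
A: 0→13
E: 13→25
D: 25→30
B: 30→34
C: 34→36
Sum = 13+25+30+34+36 = 138.
Difference = 78 − 138 = -60.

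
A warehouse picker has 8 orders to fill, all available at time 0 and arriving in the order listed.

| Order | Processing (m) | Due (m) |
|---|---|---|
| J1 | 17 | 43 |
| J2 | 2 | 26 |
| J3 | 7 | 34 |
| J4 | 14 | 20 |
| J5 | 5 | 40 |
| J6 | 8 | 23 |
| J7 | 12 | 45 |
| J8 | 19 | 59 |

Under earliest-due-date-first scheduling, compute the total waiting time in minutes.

EDD (increasing due date): J4 J6 J2 J3 J5 J1 J7 J8.
J4: waits 0, runs 0→14
J6: waits 14, runs 14→22
J2: waits 22, runs 22→24
J3: waits 24, runs 24→31
J5: waits 31, runs 31→36
J1: waits 36, runs 36→53
J7: waits 53, runs 53→65
J8: waits 65, runs 65→84
Sum = 0+14+22+24+31+36+53+65 = 245.

245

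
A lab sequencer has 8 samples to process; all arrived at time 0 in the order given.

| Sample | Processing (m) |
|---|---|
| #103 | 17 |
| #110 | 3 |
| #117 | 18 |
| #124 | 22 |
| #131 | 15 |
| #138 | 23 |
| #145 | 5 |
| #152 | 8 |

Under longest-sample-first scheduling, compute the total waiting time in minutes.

517

LPT (decreasing processing time): #138 #124 #117 #103 #131 #152 #145 #110.
#138: waits 0, runs 0→23
#124: waits 23, runs 23→45
#117: waits 45, runs 45→63
#103: waits 63, runs 63→80
#131: waits 80, runs 80→95
#152: waits 95, runs 95→103
#145: waits 103, runs 103→108
#110: waits 108, runs 108→111
Sum = 0+23+45+63+80+95+103+108 = 517.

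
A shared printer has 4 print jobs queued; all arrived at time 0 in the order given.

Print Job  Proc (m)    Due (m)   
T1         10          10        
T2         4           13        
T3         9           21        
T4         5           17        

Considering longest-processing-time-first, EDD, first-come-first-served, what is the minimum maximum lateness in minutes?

7

LPT (decreasing processing time): T1 T3 T4 T2.
T1: 0→10, due 10, lateness 0
T3: 10→19, due 21, lateness -2
T4: 19→24, due 17, lateness 7
T2: 24→28, due 13, lateness 15
Maximum = 15.
EDD (increasing due date): T1 T2 T4 T3.
T1: 0→10, due 10, lateness 0
T2: 10→14, due 13, lateness 1
T4: 14→19, due 17, lateness 2
T3: 19→28, due 21, lateness 7
Maximum = 7.
FIFO (arrival order): T1 T2 T3 T4.
T1: 0→10, due 10, lateness 0
T2: 10→14, due 13, lateness 1
T3: 14→23, due 21, lateness 2
T4: 23→28, due 17, lateness 11
Maximum = 11.
LPT 15, EDD 7, FIFO 11 → minimum 7.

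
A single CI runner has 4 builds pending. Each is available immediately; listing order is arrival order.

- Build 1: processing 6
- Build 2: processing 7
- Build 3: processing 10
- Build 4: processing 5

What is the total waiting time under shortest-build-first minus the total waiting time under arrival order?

-8

SPT (increasing processing time): Build 4 Build 1 Build 2 Build 3.
Build 4: waits 0, runs 0→5
Build 1: waits 5, runs 5→11
Build 2: waits 11, runs 11→18
Build 3: waits 18, runs 18→28
Sum = 0+5+11+18 = 34.
FIFO (arrival order): Build 1 Build 2 Build 3 Build 4.
Build 1: waits 0, runs 0→6
Build 2: waits 6, runs 6→13
Build 3: waits 13, runs 13→23
Build 4: waits 23, runs 23→28
Sum = 0+6+13+23 = 42.
Difference = 34 − 42 = -8.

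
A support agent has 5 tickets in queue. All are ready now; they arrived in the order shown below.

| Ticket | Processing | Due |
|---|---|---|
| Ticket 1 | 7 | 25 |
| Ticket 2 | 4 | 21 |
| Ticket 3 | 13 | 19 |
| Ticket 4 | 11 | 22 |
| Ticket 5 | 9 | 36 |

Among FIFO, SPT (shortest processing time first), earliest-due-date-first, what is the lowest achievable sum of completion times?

FIFO (arrival order): Ticket 1 Ticket 2 Ticket 3 Ticket 4 Ticket 5.
Ticket 1: 0→7
Ticket 2: 7→11
Ticket 3: 11→24
Ticket 4: 24→35
Ticket 5: 35→44
Sum = 7+11+24+35+44 = 121.
SPT (increasing processing time): Ticket 2 Ticket 1 Ticket 5 Ticket 4 Ticket 3.
Ticket 2: 0→4
Ticket 1: 4→11
Ticket 5: 11→20
Ticket 4: 20→31
Ticket 3: 31→44
Sum = 4+11+20+31+44 = 110.
EDD (increasing due date): Ticket 3 Ticket 2 Ticket 4 Ticket 1 Ticket 5.
Ticket 3: 0→13
Ticket 2: 13→17
Ticket 4: 17→28
Ticket 1: 28→35
Ticket 5: 35→44
Sum = 13+17+28+35+44 = 137.
FIFO 121, SPT 110, EDD 137 → minimum 110.

110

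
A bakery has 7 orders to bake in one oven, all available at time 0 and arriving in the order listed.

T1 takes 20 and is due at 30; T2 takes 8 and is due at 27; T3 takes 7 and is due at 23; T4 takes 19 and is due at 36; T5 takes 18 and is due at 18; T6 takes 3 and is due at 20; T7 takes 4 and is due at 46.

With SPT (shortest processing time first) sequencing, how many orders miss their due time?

SPT (increasing processing time): T6 T7 T3 T2 T5 T4 T1.
T6: 0→3, due 20, tardiness 0
T7: 3→7, due 46, tardiness 0
T3: 7→14, due 23, tardiness 0
T2: 14→22, due 27, tardiness 0
T5: 22→40, due 18, tardiness 22
T4: 40→59, due 36, tardiness 23
T1: 59→79, due 30, tardiness 49
Late orders: 3.

3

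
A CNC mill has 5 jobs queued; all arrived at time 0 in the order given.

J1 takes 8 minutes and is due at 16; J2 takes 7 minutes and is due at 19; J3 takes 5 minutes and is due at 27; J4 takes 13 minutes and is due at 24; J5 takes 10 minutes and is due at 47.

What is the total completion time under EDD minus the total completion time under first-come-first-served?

EDD (increasing due date): J1 J2 J4 J3 J5.
J1: 0→8
J2: 8→15
J4: 15→28
J3: 28→33
J5: 33→43
Sum = 8+15+28+33+43 = 127.
FIFO (arrival order): J1 J2 J3 J4 J5.
J1: 0→8
J2: 8→15
J3: 15→20
J4: 20→33
J5: 33→43
Sum = 8+15+20+33+43 = 119.
Difference = 127 − 119 = 8.

8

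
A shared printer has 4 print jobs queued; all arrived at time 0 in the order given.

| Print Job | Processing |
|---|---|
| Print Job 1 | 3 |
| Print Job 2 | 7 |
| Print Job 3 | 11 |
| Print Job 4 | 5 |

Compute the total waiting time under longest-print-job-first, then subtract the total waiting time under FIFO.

18

LPT (decreasing processing time): Print Job 3 Print Job 2 Print Job 4 Print Job 1.
Print Job 3: waits 0, runs 0→11
Print Job 2: waits 11, runs 11→18
Print Job 4: waits 18, runs 18→23
Print Job 1: waits 23, runs 23→26
Sum = 0+11+18+23 = 52.
FIFO (arrival order): Print Job 1 Print Job 2 Print Job 3 Print Job 4.
Print Job 1: waits 0, runs 0→3
Print Job 2: waits 3, runs 3→10
Print Job 3: waits 10, runs 10→21
Print Job 4: waits 21, runs 21→26
Sum = 0+3+10+21 = 34.
Difference = 52 − 34 = 18.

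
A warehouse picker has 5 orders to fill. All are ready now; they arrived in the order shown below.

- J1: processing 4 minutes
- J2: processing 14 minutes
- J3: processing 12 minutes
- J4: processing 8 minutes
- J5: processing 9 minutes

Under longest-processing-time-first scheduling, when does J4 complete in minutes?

43

LPT (decreasing processing time): J2 J3 J5 J4 J1.
J2: 0→14
J3: 14→26
J5: 26→35
J4: 35→43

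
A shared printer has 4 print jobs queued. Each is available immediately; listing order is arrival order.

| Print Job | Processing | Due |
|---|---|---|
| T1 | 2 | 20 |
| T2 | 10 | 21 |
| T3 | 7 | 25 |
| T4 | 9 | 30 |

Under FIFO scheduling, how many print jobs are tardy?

FIFO (arrival order): T1 T2 T3 T4.
T1: 0→2, due 20, tardiness 0
T2: 2→12, due 21, tardiness 0
T3: 12→19, due 25, tardiness 0
T4: 19→28, due 30, tardiness 0
Late print jobs: 0.

0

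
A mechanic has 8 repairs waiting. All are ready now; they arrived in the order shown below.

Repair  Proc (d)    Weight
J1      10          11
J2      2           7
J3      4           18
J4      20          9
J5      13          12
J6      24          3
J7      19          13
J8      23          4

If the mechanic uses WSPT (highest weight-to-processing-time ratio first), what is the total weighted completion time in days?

WSPT (decreasing weight/processing-time ratio): J3 J2 J1 J5 J7 J4 J8 J6.
J3: finishes 4, weight 18, w·C = 72
J2: finishes 6, weight 7, w·C = 42
J1: finishes 16, weight 11, w·C = 176
J5: finishes 29, weight 12, w·C = 348
J7: finishes 48, weight 13, w·C = 624
J4: finishes 68, weight 9, w·C = 612
J8: finishes 91, weight 4, w·C = 364
J6: finishes 115, weight 3, w·C = 345
Sum = 72+42+176+348+624+612+364+345 = 2583.

2583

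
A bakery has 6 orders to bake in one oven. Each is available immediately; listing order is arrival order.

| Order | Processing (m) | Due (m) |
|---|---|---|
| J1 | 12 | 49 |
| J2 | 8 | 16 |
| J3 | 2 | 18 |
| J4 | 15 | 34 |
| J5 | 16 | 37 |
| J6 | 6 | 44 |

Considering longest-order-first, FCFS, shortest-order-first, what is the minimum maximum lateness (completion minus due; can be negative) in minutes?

LPT (decreasing processing time): J5 J4 J1 J2 J6 J3.
J5: 0→16, due 37, lateness -21
J4: 16→31, due 34, lateness -3
J1: 31→43, due 49, lateness -6
J2: 43→51, due 16, lateness 35
J6: 51→57, due 44, lateness 13
J3: 57→59, due 18, lateness 41
Maximum = 41.
FIFO (arrival order): J1 J2 J3 J4 J5 J6.
J1: 0→12, due 49, lateness -37
J2: 12→20, due 16, lateness 4
J3: 20→22, due 18, lateness 4
J4: 22→37, due 34, lateness 3
J5: 37→53, due 37, lateness 16
J6: 53→59, due 44, lateness 15
Maximum = 16.
SPT (increasing processing time): J3 J6 J2 J1 J4 J5.
J3: 0→2, due 18, lateness -16
J6: 2→8, due 44, lateness -36
J2: 8→16, due 16, lateness 0
J1: 16→28, due 49, lateness -21
J4: 28→43, due 34, lateness 9
J5: 43→59, due 37, lateness 22
Maximum = 22.
LPT 41, FIFO 16, SPT 22 → minimum 16.

16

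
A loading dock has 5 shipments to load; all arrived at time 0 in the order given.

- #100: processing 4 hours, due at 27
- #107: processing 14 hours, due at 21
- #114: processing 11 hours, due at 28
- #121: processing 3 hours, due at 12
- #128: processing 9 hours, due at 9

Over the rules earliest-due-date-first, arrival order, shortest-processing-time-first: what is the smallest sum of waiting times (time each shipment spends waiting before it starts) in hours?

EDD (increasing due date): #128 #121 #107 #100 #114.
#128: waits 0, runs 0→9
#121: waits 9, runs 9→12
#107: waits 12, runs 12→26
#100: waits 26, runs 26→30
#114: waits 30, runs 30→41
Sum = 0+9+12+26+30 = 77.
FIFO (arrival order): #100 #107 #114 #121 #128.
#100: waits 0, runs 0→4
#107: waits 4, runs 4→18
#114: waits 18, runs 18→29
#121: waits 29, runs 29→32
#128: waits 32, runs 32→41
Sum = 0+4+18+29+32 = 83.
SPT (increasing processing time): #121 #100 #128 #114 #107.
#121: waits 0, runs 0→3
#100: waits 3, runs 3→7
#128: waits 7, runs 7→16
#114: waits 16, runs 16→27
#107: waits 27, runs 27→41
Sum = 0+3+7+16+27 = 53.
EDD 77, FIFO 83, SPT 53 → minimum 53.

53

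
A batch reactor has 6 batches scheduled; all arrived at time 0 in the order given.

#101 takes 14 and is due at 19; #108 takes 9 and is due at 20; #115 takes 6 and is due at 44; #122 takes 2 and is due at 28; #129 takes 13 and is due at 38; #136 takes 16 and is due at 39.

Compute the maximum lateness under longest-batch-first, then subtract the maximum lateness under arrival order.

LPT (decreasing processing time): #136 #101 #129 #108 #115 #122.
#136: 0→16, due 39, lateness -23
#101: 16→30, due 19, lateness 11
#129: 30→43, due 38, lateness 5
#108: 43→52, due 20, lateness 32
#115: 52→58, due 44, lateness 14
#122: 58→60, due 28, lateness 32
Maximum = 32.
FIFO (arrival order): #101 #108 #115 #122 #129 #136.
#101: 0→14, due 19, lateness -5
#108: 14→23, due 20, lateness 3
#115: 23→29, due 44, lateness -15
#122: 29→31, due 28, lateness 3
#129: 31→44, due 38, lateness 6
#136: 44→60, due 39, lateness 21
Maximum = 21.
Difference = 32 − 21 = 11.

11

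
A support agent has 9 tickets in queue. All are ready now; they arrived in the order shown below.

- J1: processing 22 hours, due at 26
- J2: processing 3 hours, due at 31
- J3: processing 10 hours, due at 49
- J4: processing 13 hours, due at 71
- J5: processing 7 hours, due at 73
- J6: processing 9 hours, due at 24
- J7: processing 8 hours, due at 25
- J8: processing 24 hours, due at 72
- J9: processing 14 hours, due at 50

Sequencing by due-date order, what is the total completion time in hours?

517

EDD (increasing due date): J6 J7 J1 J2 J3 J9 J4 J8 J5.
J6: 0→9
J7: 9→17
J1: 17→39
J2: 39→42
J3: 42→52
J9: 52→66
J4: 66→79
J8: 79→103
J5: 103→110
Sum = 9+17+39+42+52+66+79+103+110 = 517.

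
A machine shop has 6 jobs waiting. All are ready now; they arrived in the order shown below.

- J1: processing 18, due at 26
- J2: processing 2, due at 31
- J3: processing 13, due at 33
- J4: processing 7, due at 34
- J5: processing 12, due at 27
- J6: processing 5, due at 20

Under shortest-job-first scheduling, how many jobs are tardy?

2

SPT (increasing processing time): J2 J6 J4 J5 J3 J1.
J2: 0→2, due 31, tardiness 0
J6: 2→7, due 20, tardiness 0
J4: 7→14, due 34, tardiness 0
J5: 14→26, due 27, tardiness 0
J3: 26→39, due 33, tardiness 6
J1: 39→57, due 26, tardiness 31
Late jobs: 2.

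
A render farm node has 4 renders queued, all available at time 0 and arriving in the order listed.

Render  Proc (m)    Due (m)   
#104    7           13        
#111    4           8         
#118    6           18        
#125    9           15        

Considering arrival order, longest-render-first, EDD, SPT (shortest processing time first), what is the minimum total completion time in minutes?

57

FIFO (arrival order): #104 #111 #118 #125.
#104: 0→7
#111: 7→11
#118: 11→17
#125: 17→26
Sum = 7+11+17+26 = 61.
LPT (decreasing processing time): #125 #104 #118 #111.
#125: 0→9
#104: 9→16
#118: 16→22
#111: 22→26
Sum = 9+16+22+26 = 73.
EDD (increasing due date): #111 #104 #125 #118.
#111: 0→4
#104: 4→11
#125: 11→20
#118: 20→26
Sum = 4+11+20+26 = 61.
SPT (increasing processing time): #111 #118 #104 #125.
#111: 0→4
#118: 4→10
#104: 10→17
#125: 17→26
Sum = 4+10+17+26 = 57.
FIFO 61, LPT 73, EDD 61, SPT 57 → minimum 57.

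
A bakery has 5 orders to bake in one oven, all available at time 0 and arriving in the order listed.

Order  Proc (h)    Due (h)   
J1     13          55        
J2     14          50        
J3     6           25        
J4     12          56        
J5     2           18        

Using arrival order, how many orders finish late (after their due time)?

2

FIFO (arrival order): J1 J2 J3 J4 J5.
J1: 0→13, due 55, tardiness 0
J2: 13→27, due 50, tardiness 0
J3: 27→33, due 25, tardiness 8
J4: 33→45, due 56, tardiness 0
J5: 45→47, due 18, tardiness 29
Late orders: 2.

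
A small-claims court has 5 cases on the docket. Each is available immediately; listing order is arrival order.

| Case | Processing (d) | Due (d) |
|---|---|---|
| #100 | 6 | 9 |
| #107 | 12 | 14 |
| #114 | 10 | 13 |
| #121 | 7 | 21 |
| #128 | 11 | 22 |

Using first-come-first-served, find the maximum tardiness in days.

24

FIFO (arrival order): #100 #107 #114 #121 #128.
#100: 0→6, due 9, tardiness 0
#107: 6→18, due 14, tardiness 4
#114: 18→28, due 13, tardiness 15
#121: 28→35, due 21, tardiness 14
#128: 35→46, due 22, tardiness 24
Maximum = 24.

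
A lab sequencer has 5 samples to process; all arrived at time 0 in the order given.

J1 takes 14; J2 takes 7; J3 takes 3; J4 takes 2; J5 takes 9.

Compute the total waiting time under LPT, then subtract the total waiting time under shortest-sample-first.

60

LPT (decreasing processing time): J1 J5 J2 J3 J4.
J1: waits 0, runs 0→14
J5: waits 14, runs 14→23
J2: waits 23, runs 23→30
J3: waits 30, runs 30→33
J4: waits 33, runs 33→35
Sum = 0+14+23+30+33 = 100.
SPT (increasing processing time): J4 J3 J2 J5 J1.
J4: waits 0, runs 0→2
J3: waits 2, runs 2→5
J2: waits 5, runs 5→12
J5: waits 12, runs 12→21
J1: waits 21, runs 21→35
Sum = 0+2+5+12+21 = 40.
Difference = 100 − 40 = 60.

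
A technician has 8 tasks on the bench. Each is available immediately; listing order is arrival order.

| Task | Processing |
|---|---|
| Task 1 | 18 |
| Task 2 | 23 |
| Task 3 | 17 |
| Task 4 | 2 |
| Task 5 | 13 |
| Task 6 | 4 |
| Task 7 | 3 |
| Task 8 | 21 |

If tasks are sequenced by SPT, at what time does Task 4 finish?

SPT (increasing processing time): Task 4 Task 7 Task 6 Task 5 Task 3 Task 1 Task 8 Task 2.
Task 4: 0→2

2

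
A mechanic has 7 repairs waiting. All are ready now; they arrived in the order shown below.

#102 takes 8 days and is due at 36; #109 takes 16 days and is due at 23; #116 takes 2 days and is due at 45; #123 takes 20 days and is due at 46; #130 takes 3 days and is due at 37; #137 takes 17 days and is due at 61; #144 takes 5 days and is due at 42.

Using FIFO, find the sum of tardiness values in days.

FIFO (arrival order): #102 #109 #116 #123 #130 #137 #144.
#102: 0→8, due 36, tardiness 0
#109: 8→24, due 23, tardiness 1
#116: 24→26, due 45, tardiness 0
#123: 26→46, due 46, tardiness 0
#130: 46→49, due 37, tardiness 12
#137: 49→66, due 61, tardiness 5
#144: 66→71, due 42, tardiness 29
Sum = 0+1+0+0+12+5+29 = 47.

47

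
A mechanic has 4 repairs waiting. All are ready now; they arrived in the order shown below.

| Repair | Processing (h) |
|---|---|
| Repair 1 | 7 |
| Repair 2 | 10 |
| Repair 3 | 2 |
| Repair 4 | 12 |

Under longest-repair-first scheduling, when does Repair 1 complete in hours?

LPT (decreasing processing time): Repair 4 Repair 2 Repair 1 Repair 3.
Repair 4: 0→12
Repair 2: 12→22
Repair 1: 22→29

29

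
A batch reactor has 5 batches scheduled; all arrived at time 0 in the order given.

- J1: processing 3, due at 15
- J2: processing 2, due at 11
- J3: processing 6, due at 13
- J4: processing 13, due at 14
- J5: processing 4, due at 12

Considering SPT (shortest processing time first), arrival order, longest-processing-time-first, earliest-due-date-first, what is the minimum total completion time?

59

SPT (increasing processing time): J2 J1 J5 J3 J4.
J2: 0→2
J1: 2→5
J5: 5→9
J3: 9→15
J4: 15→28
Sum = 2+5+9+15+28 = 59.
FIFO (arrival order): J1 J2 J3 J4 J5.
J1: 0→3
J2: 3→5
J3: 5→11
J4: 11→24
J5: 24→28
Sum = 3+5+11+24+28 = 71.
LPT (decreasing processing time): J4 J3 J5 J1 J2.
J4: 0→13
J3: 13→19
J5: 19→23
J1: 23→26
J2: 26→28
Sum = 13+19+23+26+28 = 109.
EDD (increasing due date): J2 J5 J3 J4 J1.
J2: 0→2
J5: 2→6
J3: 6→12
J4: 12→25
J1: 25→28
Sum = 2+6+12+25+28 = 73.
SPT 59, FIFO 71, LPT 109, EDD 73 → minimum 59.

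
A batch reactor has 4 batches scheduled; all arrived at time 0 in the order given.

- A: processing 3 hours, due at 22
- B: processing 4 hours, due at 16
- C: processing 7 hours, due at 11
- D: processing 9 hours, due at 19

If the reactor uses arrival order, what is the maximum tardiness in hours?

4

FIFO (arrival order): A B C D.
A: 0→3, due 22, tardiness 0
B: 3→7, due 16, tardiness 0
C: 7→14, due 11, tardiness 3
D: 14→23, due 19, tardiness 4
Maximum = 4.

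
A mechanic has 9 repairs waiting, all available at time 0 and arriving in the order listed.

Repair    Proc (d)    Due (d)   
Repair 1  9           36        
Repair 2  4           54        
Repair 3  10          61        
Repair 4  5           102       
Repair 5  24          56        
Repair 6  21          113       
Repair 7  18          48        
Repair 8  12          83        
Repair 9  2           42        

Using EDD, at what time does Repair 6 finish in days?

EDD (increasing due date): Repair 1 Repair 9 Repair 7 Repair 2 Repair 5 Repair 3 Repair 8 Repair 4 Repair 6.
Repair 1: 0→9
Repair 9: 9→11
Repair 7: 11→29
Repair 2: 29→33
Repair 5: 33→57
Repair 3: 57→67
Repair 8: 67→79
Repair 4: 79→84
Repair 6: 84→105

105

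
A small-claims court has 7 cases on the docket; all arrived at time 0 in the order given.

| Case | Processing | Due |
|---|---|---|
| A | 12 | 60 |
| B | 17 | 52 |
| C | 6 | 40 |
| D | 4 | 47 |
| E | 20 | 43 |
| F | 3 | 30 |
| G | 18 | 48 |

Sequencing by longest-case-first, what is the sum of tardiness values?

LPT (decreasing processing time): E G B A C D F.
E: 0→20, due 43, tardiness 0
G: 20→38, due 48, tardiness 0
B: 38→55, due 52, tardiness 3
A: 55→67, due 60, tardiness 7
C: 67→73, due 40, tardiness 33
D: 73→77, due 47, tardiness 30
F: 77→80, due 30, tardiness 50
Sum = 0+0+3+7+33+30+50 = 123.

123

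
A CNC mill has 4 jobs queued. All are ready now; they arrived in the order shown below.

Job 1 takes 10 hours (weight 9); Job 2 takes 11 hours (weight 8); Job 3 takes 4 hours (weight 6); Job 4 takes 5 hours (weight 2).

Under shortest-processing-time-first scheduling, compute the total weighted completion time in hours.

453

SPT (increasing processing time): Job 3 Job 4 Job 1 Job 2.
Job 3: finishes 4, weight 6, w·C = 24
Job 4: finishes 9, weight 2, w·C = 18
Job 1: finishes 19, weight 9, w·C = 171
Job 2: finishes 30, weight 8, w·C = 240
Sum = 24+18+171+240 = 453.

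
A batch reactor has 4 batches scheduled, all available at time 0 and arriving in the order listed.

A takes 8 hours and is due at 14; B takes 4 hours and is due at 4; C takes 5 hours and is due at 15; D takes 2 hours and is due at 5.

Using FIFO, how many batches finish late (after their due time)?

FIFO (arrival order): A B C D.
A: 0→8, due 14, tardiness 0
B: 8→12, due 4, tardiness 8
C: 12→17, due 15, tardiness 2
D: 17→19, due 5, tardiness 14
Late batches: 3.

3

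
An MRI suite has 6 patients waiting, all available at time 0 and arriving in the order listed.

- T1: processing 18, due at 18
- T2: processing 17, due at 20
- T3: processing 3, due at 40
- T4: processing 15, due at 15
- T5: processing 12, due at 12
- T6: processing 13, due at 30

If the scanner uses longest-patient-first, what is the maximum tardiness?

63

LPT (decreasing processing time): T1 T2 T4 T6 T5 T3.
T1: 0→18, due 18, tardiness 0
T2: 18→35, due 20, tardiness 15
T4: 35→50, due 15, tardiness 35
T6: 50→63, due 30, tardiness 33
T5: 63→75, due 12, tardiness 63
T3: 75→78, due 40, tardiness 38
Maximum = 63.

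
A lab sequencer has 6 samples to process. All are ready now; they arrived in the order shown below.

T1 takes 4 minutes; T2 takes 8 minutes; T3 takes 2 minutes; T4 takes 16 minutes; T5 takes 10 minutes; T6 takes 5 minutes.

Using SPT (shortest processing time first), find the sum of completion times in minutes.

112

SPT (increasing processing time): T3 T1 T6 T2 T5 T4.
T3: 0→2
T1: 2→6
T6: 6→11
T2: 11→19
T5: 19→29
T4: 29→45
Sum = 2+6+11+19+29+45 = 112.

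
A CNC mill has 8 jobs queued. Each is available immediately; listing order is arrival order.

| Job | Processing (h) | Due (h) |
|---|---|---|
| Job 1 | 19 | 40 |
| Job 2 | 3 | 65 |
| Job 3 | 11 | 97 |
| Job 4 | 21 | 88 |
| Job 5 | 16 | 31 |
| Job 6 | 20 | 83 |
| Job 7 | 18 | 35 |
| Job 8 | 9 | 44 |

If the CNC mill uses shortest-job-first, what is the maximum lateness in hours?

36

SPT (increasing processing time): Job 2 Job 8 Job 3 Job 5 Job 7 Job 1 Job 6 Job 4.
Job 2: 0→3, due 65, lateness -62
Job 8: 3→12, due 44, lateness -32
Job 3: 12→23, due 97, lateness -74
Job 5: 23→39, due 31, lateness 8
Job 7: 39→57, due 35, lateness 22
Job 1: 57→76, due 40, lateness 36
Job 6: 76→96, due 83, lateness 13
Job 4: 96→117, due 88, lateness 29
Maximum = 36.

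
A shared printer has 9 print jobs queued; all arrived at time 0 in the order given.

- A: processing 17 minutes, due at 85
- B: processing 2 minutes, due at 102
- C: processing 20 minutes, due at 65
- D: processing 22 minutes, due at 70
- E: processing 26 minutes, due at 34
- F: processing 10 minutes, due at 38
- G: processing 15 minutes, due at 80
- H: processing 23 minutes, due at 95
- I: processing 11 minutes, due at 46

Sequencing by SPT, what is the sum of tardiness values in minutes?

174

SPT (increasing processing time): B F I G A C D H E.
B: 0→2, due 102, tardiness 0
F: 2→12, due 38, tardiness 0
I: 12→23, due 46, tardiness 0
G: 23→38, due 80, tardiness 0
A: 38→55, due 85, tardiness 0
C: 55→75, due 65, tardiness 10
D: 75→97, due 70, tardiness 27
H: 97→120, due 95, tardiness 25
E: 120→146, due 34, tardiness 112
Sum = 0+0+0+0+0+10+27+25+112 = 174.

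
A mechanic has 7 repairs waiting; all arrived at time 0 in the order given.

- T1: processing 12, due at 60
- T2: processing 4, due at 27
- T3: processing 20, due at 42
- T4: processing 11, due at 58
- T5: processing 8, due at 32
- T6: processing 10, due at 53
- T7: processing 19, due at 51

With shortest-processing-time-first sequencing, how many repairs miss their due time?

SPT (increasing processing time): T2 T5 T6 T4 T1 T7 T3.
T2: 0→4, due 27, tardiness 0
T5: 4→12, due 32, tardiness 0
T6: 12→22, due 53, tardiness 0
T4: 22→33, due 58, tardiness 0
T1: 33→45, due 60, tardiness 0
T7: 45→64, due 51, tardiness 13
T3: 64→84, due 42, tardiness 42
Late repairs: 2.

2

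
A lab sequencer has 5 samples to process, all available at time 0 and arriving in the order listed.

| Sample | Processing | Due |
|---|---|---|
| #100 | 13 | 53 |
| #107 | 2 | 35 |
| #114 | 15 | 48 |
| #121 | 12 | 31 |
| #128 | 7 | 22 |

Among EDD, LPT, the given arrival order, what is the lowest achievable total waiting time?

EDD (increasing due date): #128 #121 #107 #114 #100.
#128: waits 0, runs 0→7
#121: waits 7, runs 7→19
#107: waits 19, runs 19→21
#114: waits 21, runs 21→36
#100: waits 36, runs 36→49
Sum = 0+7+19+21+36 = 83.
LPT (decreasing processing time): #114 #100 #121 #128 #107.
#114: waits 0, runs 0→15
#100: waits 15, runs 15→28
#121: waits 28, runs 28→40
#128: waits 40, runs 40→47
#107: waits 47, runs 47→49
Sum = 0+15+28+40+47 = 130.
FIFO (arrival order): #100 #107 #114 #121 #128.
#100: waits 0, runs 0→13
#107: waits 13, runs 13→15
#114: waits 15, runs 15→30
#121: waits 30, runs 30→42
#128: waits 42, runs 42→49
Sum = 0+13+15+30+42 = 100.
EDD 83, LPT 130, FIFO 100 → minimum 83.

83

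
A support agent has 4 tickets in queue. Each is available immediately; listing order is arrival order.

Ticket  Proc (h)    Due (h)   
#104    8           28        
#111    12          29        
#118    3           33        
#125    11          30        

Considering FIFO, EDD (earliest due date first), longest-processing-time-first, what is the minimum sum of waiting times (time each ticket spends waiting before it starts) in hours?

51

FIFO (arrival order): #104 #111 #118 #125.
#104: waits 0, runs 0→8
#111: waits 8, runs 8→20
#118: waits 20, runs 20→23
#125: waits 23, runs 23→34
Sum = 0+8+20+23 = 51.
EDD (increasing due date): #104 #111 #125 #118.
#104: waits 0, runs 0→8
#111: waits 8, runs 8→20
#125: waits 20, runs 20→31
#118: waits 31, runs 31→34
Sum = 0+8+20+31 = 59.
LPT (decreasing processing time): #111 #125 #104 #118.
#111: waits 0, runs 0→12
#125: waits 12, runs 12→23
#104: waits 23, runs 23→31
#118: waits 31, runs 31→34
Sum = 0+12+23+31 = 66.
FIFO 51, EDD 59, LPT 66 → minimum 51.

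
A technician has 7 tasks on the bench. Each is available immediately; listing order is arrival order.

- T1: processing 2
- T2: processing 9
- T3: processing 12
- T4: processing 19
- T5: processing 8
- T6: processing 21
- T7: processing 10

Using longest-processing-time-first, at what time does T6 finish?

LPT (decreasing processing time): T6 T4 T3 T7 T2 T5 T1.
T6: 0→21

21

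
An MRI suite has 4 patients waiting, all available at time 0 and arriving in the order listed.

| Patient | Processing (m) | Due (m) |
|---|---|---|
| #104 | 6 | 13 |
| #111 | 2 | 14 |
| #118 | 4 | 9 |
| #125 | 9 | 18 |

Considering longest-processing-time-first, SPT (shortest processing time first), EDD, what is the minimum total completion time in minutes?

LPT (decreasing processing time): #125 #104 #118 #111.
#125: 0→9
#104: 9→15
#118: 15→19
#111: 19→21
Sum = 9+15+19+21 = 64.
SPT (increasing processing time): #111 #118 #104 #125.
#111: 0→2
#118: 2→6
#104: 6→12
#125: 12→21
Sum = 2+6+12+21 = 41.
EDD (increasing due date): #118 #104 #111 #125.
#118: 0→4
#104: 4→10
#111: 10→12
#125: 12→21
Sum = 4+10+12+21 = 47.
LPT 64, SPT 41, EDD 47 → minimum 41.

41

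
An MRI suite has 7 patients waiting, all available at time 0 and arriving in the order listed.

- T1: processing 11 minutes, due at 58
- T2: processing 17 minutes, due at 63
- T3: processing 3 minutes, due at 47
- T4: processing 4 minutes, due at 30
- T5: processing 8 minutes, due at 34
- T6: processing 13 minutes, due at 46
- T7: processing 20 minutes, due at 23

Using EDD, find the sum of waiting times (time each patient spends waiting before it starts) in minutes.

EDD (increasing due date): T7 T4 T5 T6 T3 T1 T2.
T7: waits 0, runs 0→20
T4: waits 20, runs 20→24
T5: waits 24, runs 24→32
T6: waits 32, runs 32→45
T3: waits 45, runs 45→48
T1: waits 48, runs 48→59
T2: waits 59, runs 59→76
Sum = 0+20+24+32+45+48+59 = 228.

228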